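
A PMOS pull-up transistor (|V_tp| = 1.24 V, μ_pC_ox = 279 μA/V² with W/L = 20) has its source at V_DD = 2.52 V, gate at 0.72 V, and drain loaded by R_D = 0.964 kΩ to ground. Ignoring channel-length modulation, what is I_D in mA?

I_D = 0.875 mA

V_SG = V_DD − V_G = 2.52 − 0.72 = 1.8 V, so V_ov = 1.8 − 1.24 = 0.56 V.
k_p = μ_pC_ox · (W/L) = 5.58 mA/V².
Assume saturation: I_D = ½ k_p V_ov² = 0.5 × 5.58 × 0.56² = 0.875 mA, giving V_SD = V_DD − I_D R_D = 2.52 − 0.875 × 0.964 = 1.68 V.
V_SD = 1.68 V ≥ V_ov = 0.56 V, confirming saturation.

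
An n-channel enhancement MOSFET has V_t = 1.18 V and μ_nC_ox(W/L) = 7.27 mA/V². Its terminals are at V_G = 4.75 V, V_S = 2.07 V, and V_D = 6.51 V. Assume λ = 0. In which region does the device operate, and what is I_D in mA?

Saturation; I_D = 8.18 mA

V_GS = V_G − V_S = 4.75 − 2.07 = 2.68 V; V_DS = V_D − V_S = 6.51 − 2.07 = 4.44 V.
V_ov = V_GS − V_t = 2.68 − 1.18 = 1.5 V.
Since V_DS = 4.44 V ≥ V_ov = 1.5 V, the device is in saturation.
I_D = ½ k_n V_ov² = 0.5 × 7.27 × 1.5² = 8.18 mA.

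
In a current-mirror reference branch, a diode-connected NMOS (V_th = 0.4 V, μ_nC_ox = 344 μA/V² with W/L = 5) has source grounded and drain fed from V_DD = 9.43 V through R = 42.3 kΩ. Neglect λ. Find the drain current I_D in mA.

With gate tied to drain, V_GS = V_DS ≥ V_GS − V_th, so the device is in saturation.
k_n = μ_nC_ox · (W/L) = 1.72 mA/V².
KCL at the drain: ½ k_n (V_GS − V_th)² = (V_DD − V_GS)/R.
Let x = V_GS − 0.4. Then 36.4 x² + x − 9.03 = 0, giving x = 0.485 V (positive root), so V_GS = 0.885 V.
I_D = (V_DD − V_GS)/R = (9.43 − 0.885) / 42.3 = 0.202 mA.

I_D = 0.202 mA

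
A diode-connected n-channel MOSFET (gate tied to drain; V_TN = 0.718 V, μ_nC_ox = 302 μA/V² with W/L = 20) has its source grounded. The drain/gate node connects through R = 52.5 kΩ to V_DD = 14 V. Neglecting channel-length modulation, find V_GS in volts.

V_GS = 1.00 V

With gate tied to drain, V_GS = V_DS ≥ V_GS − V_TN, so the device is in saturation.
k_n = μ_nC_ox · (W/L) = 6.04 mA/V².
KCL at the drain: ½ k_n (V_GS − V_TN)² = (V_DD − V_GS)/R.
Let x = V_GS − 0.718. Then 159 x² + x − 13.28 = 0, giving x = 0.286 V (positive root), so V_GS = 1 V.
I_D = (V_DD − V_GS)/R = (14 − 1) / 52.5 = 0.248 mA.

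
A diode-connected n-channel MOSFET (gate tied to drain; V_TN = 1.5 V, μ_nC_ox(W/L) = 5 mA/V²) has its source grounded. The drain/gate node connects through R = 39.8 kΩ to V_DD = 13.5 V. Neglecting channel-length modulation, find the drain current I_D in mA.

With gate tied to drain, V_GS = V_DS ≥ V_GS − V_TN, so the device is in saturation.
KCL at the drain: ½ k_n (V_GS − V_TN)² = (V_DD − V_GS)/R.
Let x = V_GS − 1.5. Then 99.5 x² + x − 12 = 0, giving x = 0.342 V (positive root), so V_GS = 1.84 V.
I_D = (V_DD − V_GS)/R = (13.5 − 1.84) / 39.8 = 0.293 mA.

I_D = 0.293 mA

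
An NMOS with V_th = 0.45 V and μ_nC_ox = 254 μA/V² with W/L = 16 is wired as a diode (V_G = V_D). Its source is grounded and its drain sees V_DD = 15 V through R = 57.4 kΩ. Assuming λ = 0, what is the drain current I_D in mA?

With gate tied to drain, V_GS = V_DS ≥ V_GS − V_th, so the device is in saturation.
k_n = μ_nC_ox · (W/L) = 4.064 mA/V².
KCL at the drain: ½ k_n (V_GS − V_th)² = (V_DD − V_GS)/R.
Let x = V_GS − 0.45. Then 117 x² + x − 14.55 = 0, giving x = 0.349 V (positive root), so V_GS = 0.799 V.
I_D = (V_DD − V_GS)/R = (15 − 0.799) / 57.4 = 0.247 mA.

I_D = 0.247 mA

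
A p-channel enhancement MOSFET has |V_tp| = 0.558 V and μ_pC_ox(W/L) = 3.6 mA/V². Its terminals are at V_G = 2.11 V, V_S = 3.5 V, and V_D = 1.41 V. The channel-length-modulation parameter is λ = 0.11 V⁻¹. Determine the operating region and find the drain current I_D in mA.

V_SG = V_S − V_G = 3.5 − 2.11 = 1.39 V; V_SD = V_S − V_D = 3.5 − 1.41 = 2.09 V.
V_ov = V_SG − |V_tp| = 1.39 − 0.558 = 0.832 V.
Since V_SD = 2.09 V ≥ V_ov = 0.832 V, the device is in saturation.
I_D = ½ k_p V_ov² (1 + λ V_SD) = 0.5 × 3.6 × 0.832² × (1 + 0.11 × 2.09) = 1.53 mA.

Saturation; I_D = 1.53 mA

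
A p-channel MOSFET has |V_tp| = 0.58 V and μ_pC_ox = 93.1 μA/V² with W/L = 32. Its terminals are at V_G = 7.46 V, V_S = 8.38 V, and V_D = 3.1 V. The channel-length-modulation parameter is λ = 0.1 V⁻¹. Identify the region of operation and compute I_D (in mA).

Saturation; I_D = 0.263 mA

V_SG = V_S − V_G = 8.38 − 7.46 = 0.92 V; V_SD = V_S − V_D = 8.38 − 3.1 = 5.28 V.
k_p = μ_pC_ox · (W/L) = 2.979 mA/V².
V_ov = V_SG − |V_tp| = 0.92 − 0.58 = 0.34 V.
Since V_SD = 5.28 V ≥ V_ov = 0.34 V, the device is in saturation.
I_D = ½ k_p V_ov² (1 + λ V_SD) = 0.5 × 2.979 × 0.34² × (1 + 0.1 × 5.28) = 0.263 mA.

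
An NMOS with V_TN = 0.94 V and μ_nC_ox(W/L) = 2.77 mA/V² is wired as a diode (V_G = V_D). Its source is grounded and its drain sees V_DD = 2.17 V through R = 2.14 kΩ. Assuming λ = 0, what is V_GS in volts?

V_GS = 1.44 V

With gate tied to drain, V_GS = V_DS ≥ V_GS − V_TN, so the device is in saturation.
KCL at the drain: ½ k_n (V_GS − V_TN)² = (V_DD − V_GS)/R.
Let x = V_GS − 0.94. Then 2.96 x² + x − 1.23 = 0, giving x = 0.497 V (positive root), so V_GS = 1.44 V.
I_D = (V_DD − V_GS)/R = (2.17 − 1.44) / 2.14 = 0.342 mA.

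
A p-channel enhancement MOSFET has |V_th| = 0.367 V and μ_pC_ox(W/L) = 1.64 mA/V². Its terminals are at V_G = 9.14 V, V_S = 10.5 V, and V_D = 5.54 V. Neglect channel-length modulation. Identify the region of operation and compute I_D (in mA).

Saturation; I_D = 0.809 mA

V_SG = V_S − V_G = 10.5 − 9.14 = 1.36 V; V_SD = V_S − V_D = 10.5 − 5.54 = 4.96 V.
V_ov = V_SG − |V_th| = 1.36 − 0.367 = 0.993 V.
Since V_SD = 4.96 V ≥ V_ov = 0.993 V, the device is in saturation.
I_D = ½ k_p V_ov² = 0.5 × 1.64 × 0.993² = 0.809 mA.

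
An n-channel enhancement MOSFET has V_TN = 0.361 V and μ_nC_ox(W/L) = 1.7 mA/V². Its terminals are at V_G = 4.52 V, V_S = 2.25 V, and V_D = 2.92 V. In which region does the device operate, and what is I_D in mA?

Triode; I_D = 1.79 mA

V_GS = V_G − V_S = 4.52 − 2.25 = 2.27 V; V_DS = V_D − V_S = 2.92 − 2.25 = 0.67 V.
V_ov = V_GS − V_TN = 2.27 − 0.361 = 1.91 V.
Since V_DS = 0.67 V < V_ov = 1.91 V, the device is in the triode region.
I_D = k_n [V_ov · V_DS − ½ V_DS²] = 1.7 × [1.91 × 0.67 − 0.5 × 0.67²] = 1.79 mA.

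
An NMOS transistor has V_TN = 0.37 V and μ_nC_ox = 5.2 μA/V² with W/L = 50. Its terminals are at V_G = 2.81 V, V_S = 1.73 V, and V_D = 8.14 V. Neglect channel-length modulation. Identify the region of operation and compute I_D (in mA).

Saturation; I_D = 0.0655 mA

V_GS = V_G − V_S = 2.81 − 1.73 = 1.08 V; V_DS = V_D − V_S = 8.14 − 1.73 = 6.41 V.
k_n = μ_nC_ox · (W/L) = 0.26 mA/V².
V_ov = V_GS − V_TN = 1.08 − 0.37 = 0.71 V.
Since V_DS = 6.41 V ≥ V_ov = 0.71 V, the device is in saturation.
I_D = ½ k_n V_ov² = 0.5 × 0.26 × 0.71² = 0.0655 mA.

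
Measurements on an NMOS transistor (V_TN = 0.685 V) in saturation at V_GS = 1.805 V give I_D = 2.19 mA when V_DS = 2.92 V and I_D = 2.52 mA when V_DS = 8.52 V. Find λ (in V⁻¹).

With V_GS fixed, I_D ∝ (1 + λ V_DS) in saturation, so I_D2/I_D1 = (1 + λ V_DS2)/(1 + λ V_DS1).
2.52/2.19 = 1.151 = (1 + 8.52 λ)/(1 + 2.92 λ).
Solving: λ (I_D1 V_DS2 − I_D2 V_DS1) = I_D2 − I_D1, so λ = (2.52 − 2.19) / (2.19 × 8.52 − 2.52 × 2.92) = 0.33 / 11.3 = 0.0292 V⁻¹.

λ = 0.0292 V⁻¹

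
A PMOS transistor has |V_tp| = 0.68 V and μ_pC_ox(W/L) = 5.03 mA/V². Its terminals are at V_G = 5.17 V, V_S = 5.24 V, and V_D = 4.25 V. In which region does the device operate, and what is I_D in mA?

Cutoff; I_D = 0 mA

V_SG = V_S − V_G = 5.24 − 5.17 = 0.07 V; V_SD = V_S − V_D = 5.24 − 4.25 = 0.99 V.
V_SG = 0.07 V < |V_tp| = 0.68 V, so the transistor is in cutoff.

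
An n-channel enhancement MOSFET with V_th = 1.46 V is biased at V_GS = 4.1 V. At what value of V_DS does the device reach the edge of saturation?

V_DS,sat = 2.64 V

The boundary between triode and saturation is V_DS = V_GS − V_th = V_ov.
V_ov = 4.1 − 1.46 = 2.64 V.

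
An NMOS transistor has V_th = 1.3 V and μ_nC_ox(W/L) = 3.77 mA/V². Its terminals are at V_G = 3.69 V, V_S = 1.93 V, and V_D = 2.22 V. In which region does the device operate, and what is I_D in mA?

V_GS = V_G − V_S = 3.69 − 1.93 = 1.76 V; V_DS = V_D − V_S = 2.22 − 1.93 = 0.29 V.
V_ov = V_GS − V_th = 1.76 − 1.3 = 0.46 V.
Since V_DS = 0.29 V < V_ov = 0.46 V, the device is in the triode region.
I_D = k_n [V_ov · V_DS − ½ V_DS²] = 3.77 × [0.46 × 0.29 − 0.5 × 0.29²] = 0.344 mA.

Triode; I_D = 0.344 mA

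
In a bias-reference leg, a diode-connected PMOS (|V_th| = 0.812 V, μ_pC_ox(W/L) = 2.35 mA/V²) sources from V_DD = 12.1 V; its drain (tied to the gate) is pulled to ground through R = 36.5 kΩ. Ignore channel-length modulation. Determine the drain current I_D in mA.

I_D = 0.296 mA

With gate tied to drain, V_SG = V_SD ≥ V_SG − |V_th|, so the device is in saturation.
KCL at the drain: ½ k_p (V_SG − |V_th|)² = (V_DD − V_SG)/R.
Let x = V_SG − 0.812. Then 42.9 x² + x − 11.29 = 0, giving x = 0.502 V (positive root), so V_SG = 1.31 V.
I_D = (V_DD − V_SG)/R = (12.1 − 1.31) / 36.5 = 0.296 mA.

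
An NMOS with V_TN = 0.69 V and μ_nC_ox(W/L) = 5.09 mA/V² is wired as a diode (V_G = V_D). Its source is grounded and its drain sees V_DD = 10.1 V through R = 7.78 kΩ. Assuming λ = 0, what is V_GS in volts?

With gate tied to drain, V_GS = V_DS ≥ V_GS − V_TN, so the device is in saturation.
KCL at the drain: ½ k_n (V_GS − V_TN)² = (V_DD − V_GS)/R.
Let x = V_GS − 0.69. Then 19.8 x² + x − 9.41 = 0, giving x = 0.665 V (positive root), so V_GS = 1.35 V.
I_D = (V_DD − V_GS)/R = (10.1 − 1.35) / 7.78 = 1.12 mA.

V_GS = 1.35 V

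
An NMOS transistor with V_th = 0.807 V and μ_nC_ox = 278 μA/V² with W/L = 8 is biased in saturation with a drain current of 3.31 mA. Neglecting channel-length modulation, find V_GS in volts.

V_GS = 2.53 V

k_n = μ_nC_ox · (W/L) = 2.224 mA/V².
In saturation I_D = ½ k_n (V_GS − V_th)², so V_GS − V_th = √(2 I_D / k_n) = √(2 × 3.31 / 2.224) = 1.73 V.
V_GS = 0.807 + 1.73 = 2.53 V.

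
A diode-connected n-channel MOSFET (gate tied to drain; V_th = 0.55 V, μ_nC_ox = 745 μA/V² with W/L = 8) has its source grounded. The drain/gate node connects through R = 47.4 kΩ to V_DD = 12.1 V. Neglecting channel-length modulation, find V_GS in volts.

With gate tied to drain, V_GS = V_DS ≥ V_GS − V_th, so the device is in saturation.
k_n = μ_nC_ox · (W/L) = 5.96 mA/V².
KCL at the drain: ½ k_n (V_GS − V_th)² = (V_DD − V_GS)/R.
Let x = V_GS − 0.55. Then 141 x² + x − 11.55 = 0, giving x = 0.282 V (positive root), so V_GS = 0.832 V.
I_D = (V_DD − V_GS)/R = (12.1 − 0.832) / 47.4 = 0.238 mA.

V_GS = 0.832 V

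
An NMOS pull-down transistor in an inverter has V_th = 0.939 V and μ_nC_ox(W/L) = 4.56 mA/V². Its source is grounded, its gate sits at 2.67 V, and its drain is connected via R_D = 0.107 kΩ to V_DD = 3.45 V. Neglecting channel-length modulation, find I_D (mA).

I_D = 6.83 mA

V_GS = V_G = 2.67 V, so V_ov = 2.67 − 0.939 = 1.73 V.
Assume saturation: I_D = ½ k_n V_ov² = 0.5 × 4.56 × 1.73² = 6.83 mA, giving V_DS = V_DD − I_D R_D = 3.45 − 6.83 × 0.107 = 2.72 V.
V_DS = 2.72 V ≥ V_ov = 1.73 V, confirming saturation.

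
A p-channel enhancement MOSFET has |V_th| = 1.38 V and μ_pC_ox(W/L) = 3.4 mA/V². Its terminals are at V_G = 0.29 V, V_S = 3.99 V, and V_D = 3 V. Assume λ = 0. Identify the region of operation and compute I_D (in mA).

Triode; I_D = 6.14 mA

V_SG = V_S − V_G = 3.99 − 0.29 = 3.7 V; V_SD = V_S − V_D = 3.99 − 3 = 0.99 V.
V_ov = V_SG − |V_th| = 3.7 − 1.38 = 2.32 V.
Since V_SD = 0.99 V < V_ov = 2.32 V, the device is in the triode region.
I_D = k_p [V_ov · V_SD − ½ V_SD²] = 3.4 × [2.32 × 0.99 − 0.5 × 0.99²] = 6.14 mA.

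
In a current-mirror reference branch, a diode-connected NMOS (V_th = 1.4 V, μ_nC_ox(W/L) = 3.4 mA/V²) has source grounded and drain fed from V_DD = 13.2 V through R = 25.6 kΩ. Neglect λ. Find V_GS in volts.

V_GS = 1.91 V

With gate tied to drain, V_GS = V_DS ≥ V_GS − V_th, so the device is in saturation.
KCL at the drain: ½ k_n (V_GS − V_th)² = (V_DD − V_GS)/R.
Let x = V_GS − 1.4. Then 43.5 x² + x − 11.8 = 0, giving x = 0.509 V (positive root), so V_GS = 1.91 V.
I_D = (V_DD − V_GS)/R = (13.2 − 1.91) / 25.6 = 0.441 mA.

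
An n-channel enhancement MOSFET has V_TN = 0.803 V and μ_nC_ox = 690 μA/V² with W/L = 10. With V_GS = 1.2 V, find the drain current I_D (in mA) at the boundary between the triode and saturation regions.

At the boundary V_DS = V_ov = V_GS − V_TN = 1.2 − 0.803 = 0.397 V.
k_n = μ_nC_ox · (W/L) = 6.9 mA/V².
I_D = ½ k_n V_ov² = 0.5 × 6.9 × 0.397² = 0.544 mA.

I_D = 0.544 mA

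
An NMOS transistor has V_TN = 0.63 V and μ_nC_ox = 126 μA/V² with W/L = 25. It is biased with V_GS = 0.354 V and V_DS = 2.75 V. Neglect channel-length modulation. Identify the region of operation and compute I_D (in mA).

V_GS = 0.354 V < V_TN = 0.63 V, so the transistor is in cutoff.

Cutoff; I_D = 0 mA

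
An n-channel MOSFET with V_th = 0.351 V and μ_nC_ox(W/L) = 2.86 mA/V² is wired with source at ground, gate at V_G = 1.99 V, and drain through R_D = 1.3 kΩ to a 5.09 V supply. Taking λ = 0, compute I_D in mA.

V_GS = V_G = 1.99 V, so V_ov = 1.99 − 0.351 = 1.64 V.
Assume saturation: I_D = ½ k_n V_ov² = 0.5 × 2.86 × 1.64² = 3.84 mA, giving V_DS = V_DD − I_D R_D = 5.09 − 3.84 × 1.3 = 0.0961 V.
But 0.0961 V < V_ov = 1.64 V, so the device is actually in triode.
In triode I_D = k_n[V_ov V_DS − ½ V_DS²] and I_D = (V_DD − V_DS)/R_D. Equating: 1.86 V_DS² − 7.094 V_DS + 5.09 = 0, giving V_DS = 0.958 V (the root below V_ov).
I_D = (5.09 − 0.958) / 1.3 = 3.18 mA.

I_D = 3.18 mA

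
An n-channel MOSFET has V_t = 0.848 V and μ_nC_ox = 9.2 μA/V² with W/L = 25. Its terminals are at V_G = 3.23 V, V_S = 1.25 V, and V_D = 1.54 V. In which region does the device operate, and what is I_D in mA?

V_GS = V_G − V_S = 3.23 − 1.25 = 1.98 V; V_DS = V_D − V_S = 1.54 − 1.25 = 0.29 V.
k_n = μ_nC_ox · (W/L) = 0.23 mA/V².
V_ov = V_GS − V_t = 1.98 − 0.848 = 1.13 V.
Since V_DS = 0.29 V < V_ov = 1.13 V, the device is in the triode region.
I_D = k_n [V_ov · V_DS − ½ V_DS²] = 0.23 × [1.13 × 0.29 − 0.5 × 0.29²] = 0.0658 mA.

Triode; I_D = 0.0658 mA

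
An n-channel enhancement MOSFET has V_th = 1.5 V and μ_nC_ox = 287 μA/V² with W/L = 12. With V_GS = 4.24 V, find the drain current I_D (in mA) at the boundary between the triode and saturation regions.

At the boundary V_DS = V_ov = V_GS − V_th = 4.24 − 1.5 = 2.74 V.
k_n = μ_nC_ox · (W/L) = 3.444 mA/V².
I_D = ½ k_n V_ov² = 0.5 × 3.444 × 2.74² = 12.9 mA.

I_D = 12.9 mA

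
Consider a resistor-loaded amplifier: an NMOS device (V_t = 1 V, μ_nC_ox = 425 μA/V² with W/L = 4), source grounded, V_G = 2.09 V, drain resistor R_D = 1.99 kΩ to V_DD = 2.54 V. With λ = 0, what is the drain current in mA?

I_D = 0.905 mA

V_GS = V_G = 2.09 V, so V_ov = 2.09 − 1 = 1.09 V.
k_n = μ_nC_ox · (W/L) = 1.7 mA/V².
Assume saturation: I_D = ½ k_n V_ov² = 0.5 × 1.7 × 1.09² = 1.01 mA, giving V_DS = V_DD − I_D R_D = 2.54 − 1.01 × 1.99 = 0.53 V.
But 0.53 V < V_ov = 1.09 V, so the device is actually in triode.
In triode I_D = k_n[V_ov V_DS − ½ V_DS²] and I_D = (V_DD − V_DS)/R_D. Equating: 1.69 V_DS² − 4.687 V_DS + 2.54 = 0, giving V_DS = 0.739 V (the root below V_ov).
I_D = (2.54 − 0.739) / 1.99 = 0.905 mA.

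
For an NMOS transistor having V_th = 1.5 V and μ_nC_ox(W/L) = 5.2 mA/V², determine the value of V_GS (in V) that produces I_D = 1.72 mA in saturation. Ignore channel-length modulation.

In saturation I_D = ½ k_n (V_GS − V_th)², so V_GS − V_th = √(2 I_D / k_n) = √(2 × 1.72 / 5.2) = 0.813 V.
V_GS = 1.5 + 0.813 = 2.31 V.

V_GS = 2.31 V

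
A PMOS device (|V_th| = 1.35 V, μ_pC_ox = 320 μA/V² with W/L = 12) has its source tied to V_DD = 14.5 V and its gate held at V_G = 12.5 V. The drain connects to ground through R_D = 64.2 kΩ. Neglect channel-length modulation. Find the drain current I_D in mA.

I_D = 0.224 mA

V_SG = V_DD − V_G = 14.5 − 12.5 = 2 V, so V_ov = 2 − 1.35 = 0.65 V.
k_p = μ_pC_ox · (W/L) = 3.84 mA/V².
Assume saturation: I_D = ½ k_p V_ov² = 0.5 × 3.84 × 0.65² = 0.811 mA, giving V_SD = V_DD − I_D R_D = 14.5 − 0.811 × 64.2 = -37.6 V.
But -37.6 V < V_ov = 0.65 V, so the device is actually in triode.
In triode I_D = k_p[V_ov V_SD − ½ V_SD²] and I_D = (V_DD − V_SD)/R_D. Equating: 123 V_SD² − 161.2 V_SD + 14.5 = 0, giving V_SD = 0.0971 V (the root below V_ov).
I_D = (14.5 − 0.0971) / 64.2 = 0.224 mA.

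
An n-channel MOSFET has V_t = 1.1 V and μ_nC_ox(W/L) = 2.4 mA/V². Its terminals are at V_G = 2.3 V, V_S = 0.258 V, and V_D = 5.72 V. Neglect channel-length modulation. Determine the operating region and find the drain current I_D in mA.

V_GS = V_G − V_S = 2.3 − 0.258 = 2.04 V; V_DS = V_D − V_S = 5.72 − 0.258 = 5.46 V.
V_ov = V_GS − V_t = 2.04 − 1.1 = 0.942 V.
Since V_DS = 5.46 V ≥ V_ov = 0.942 V, the device is in saturation.
I_D = ½ k_n V_ov² = 0.5 × 2.4 × 0.942² = 1.06 mA.

Saturation; I_D = 1.06 mA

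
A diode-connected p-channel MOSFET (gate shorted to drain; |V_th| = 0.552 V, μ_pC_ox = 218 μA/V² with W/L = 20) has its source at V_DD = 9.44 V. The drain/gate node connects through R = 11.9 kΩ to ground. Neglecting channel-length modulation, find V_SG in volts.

With gate tied to drain, V_SG = V_SD ≥ V_SG − |V_th|, so the device is in saturation.
k_p = μ_pC_ox · (W/L) = 4.36 mA/V².
KCL at the drain: ½ k_p (V_SG − |V_th|)² = (V_DD − V_SG)/R.
Let x = V_SG − 0.552. Then 25.9 x² + x − 8.888 = 0, giving x = 0.566 V (positive root), so V_SG = 1.12 V.
I_D = (V_DD − V_SG)/R = (9.44 − 1.12) / 11.9 = 0.699 mA.

V_SG = 1.12 V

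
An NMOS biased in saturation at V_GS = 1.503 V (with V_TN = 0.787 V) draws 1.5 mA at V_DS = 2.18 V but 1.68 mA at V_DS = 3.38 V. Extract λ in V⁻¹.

λ = 0.128 V⁻¹

With V_GS fixed, I_D ∝ (1 + λ V_DS) in saturation, so I_D2/I_D1 = (1 + λ V_DS2)/(1 + λ V_DS1).
1.68/1.5 = 1.12 = (1 + 3.38 λ)/(1 + 2.18 λ).
Solving: λ (I_D1 V_DS2 − I_D2 V_DS1) = I_D2 − I_D1, so λ = (1.68 − 1.5) / (1.5 × 3.38 − 1.68 × 2.18) = 0.18 / 1.41 = 0.128 V⁻¹.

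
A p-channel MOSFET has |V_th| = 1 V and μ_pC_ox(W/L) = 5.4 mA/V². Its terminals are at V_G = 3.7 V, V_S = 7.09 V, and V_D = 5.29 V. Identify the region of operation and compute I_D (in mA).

V_SG = V_S − V_G = 7.09 − 3.7 = 3.39 V; V_SD = V_S − V_D = 7.09 − 5.29 = 1.8 V.
V_ov = V_SG − |V_th| = 3.39 − 1 = 2.39 V.
Since V_SD = 1.8 V < V_ov = 2.39 V, the device is in the triode region.
I_D = k_p [V_ov · V_SD − ½ V_SD²] = 5.4 × [2.39 × 1.8 − 0.5 × 1.8²] = 14.5 mA.

Triode; I_D = 14.5 mA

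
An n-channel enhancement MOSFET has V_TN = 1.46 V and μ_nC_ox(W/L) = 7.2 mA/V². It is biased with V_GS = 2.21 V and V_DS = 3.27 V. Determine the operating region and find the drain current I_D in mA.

Saturation; I_D = 2.03 mA

V_ov = V_GS − V_TN = 2.21 − 1.46 = 0.75 V.
Since V_DS = 3.27 V ≥ V_ov = 0.75 V, the device is in saturation.
I_D = ½ k_n V_ov² = 0.5 × 7.2 × 0.75² = 2.03 mA.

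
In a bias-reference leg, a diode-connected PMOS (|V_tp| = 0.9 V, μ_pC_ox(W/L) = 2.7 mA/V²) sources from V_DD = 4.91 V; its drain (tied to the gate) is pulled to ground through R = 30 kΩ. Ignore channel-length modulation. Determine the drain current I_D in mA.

With gate tied to drain, V_SG = V_SD ≥ V_SG − |V_tp|, so the device is in saturation.
KCL at the drain: ½ k_p (V_SG − |V_tp|)² = (V_DD − V_SG)/R.
Let x = V_SG − 0.9. Then 40.5 x² + x − 4.01 = 0, giving x = 0.303 V (positive root), so V_SG = 1.2 V.
I_D = (V_DD − V_SG)/R = (4.91 − 1.2) / 30 = 0.124 mA.

I_D = 0.124 mA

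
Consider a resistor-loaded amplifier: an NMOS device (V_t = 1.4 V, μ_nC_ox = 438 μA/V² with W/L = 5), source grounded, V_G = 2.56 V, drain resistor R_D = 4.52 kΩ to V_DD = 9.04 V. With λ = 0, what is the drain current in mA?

I_D = 1.47 mA

V_GS = V_G = 2.56 V, so V_ov = 2.56 − 1.4 = 1.16 V.
k_n = μ_nC_ox · (W/L) = 2.19 mA/V².
Assume saturation: I_D = ½ k_n V_ov² = 0.5 × 2.19 × 1.16² = 1.47 mA, giving V_DS = V_DD − I_D R_D = 9.04 − 1.47 × 4.52 = 2.38 V.
V_DS = 2.38 V ≥ V_ov = 1.16 V, confirming saturation.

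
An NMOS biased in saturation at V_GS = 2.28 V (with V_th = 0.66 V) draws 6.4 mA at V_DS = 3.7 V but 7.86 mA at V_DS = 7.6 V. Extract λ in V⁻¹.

λ = 0.0746 V⁻¹

With V_GS fixed, I_D ∝ (1 + λ V_DS) in saturation, so I_D2/I_D1 = (1 + λ V_DS2)/(1 + λ V_DS1).
7.86/6.4 = 1.228 = (1 + 7.6 λ)/(1 + 3.7 λ).
Solving: λ (I_D1 V_DS2 − I_D2 V_DS1) = I_D2 − I_D1, so λ = (7.86 − 6.4) / (6.4 × 7.6 − 7.86 × 3.7) = 1.46 / 19.6 = 0.0746 V⁻¹.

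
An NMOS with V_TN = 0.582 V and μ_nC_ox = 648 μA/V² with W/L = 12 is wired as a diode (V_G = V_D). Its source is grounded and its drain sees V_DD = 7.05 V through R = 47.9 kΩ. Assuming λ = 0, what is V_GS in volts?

V_GS = 0.766 V

With gate tied to drain, V_GS = V_DS ≥ V_GS − V_TN, so the device is in saturation.
k_n = μ_nC_ox · (W/L) = 7.776 mA/V².
KCL at the drain: ½ k_n (V_GS − V_TN)² = (V_DD − V_GS)/R.
Let x = V_GS − 0.582. Then 186 x² + x − 6.468 = 0, giving x = 0.184 V (positive root), so V_GS = 0.766 V.
I_D = (V_DD − V_GS)/R = (7.05 − 0.766) / 47.9 = 0.131 mA.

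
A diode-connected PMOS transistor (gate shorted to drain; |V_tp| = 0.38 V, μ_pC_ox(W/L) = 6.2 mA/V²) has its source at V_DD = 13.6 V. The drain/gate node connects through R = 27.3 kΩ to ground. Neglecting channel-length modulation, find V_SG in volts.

V_SG = 0.769 V

With gate tied to drain, V_SG = V_SD ≥ V_SG − |V_tp|, so the device is in saturation.
KCL at the drain: ½ k_p (V_SG − |V_tp|)² = (V_DD − V_SG)/R.
Let x = V_SG − 0.38. Then 84.6 x² + x − 13.22 = 0, giving x = 0.389 V (positive root), so V_SG = 0.769 V.
I_D = (V_DD − V_SG)/R = (13.6 − 0.769) / 27.3 = 0.47 mA.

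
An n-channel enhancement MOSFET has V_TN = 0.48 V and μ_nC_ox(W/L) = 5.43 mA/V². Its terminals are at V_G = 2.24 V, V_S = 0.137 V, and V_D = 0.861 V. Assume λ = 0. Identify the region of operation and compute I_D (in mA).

V_GS = V_G − V_S = 2.24 − 0.137 = 2.1 V; V_DS = V_D − V_S = 0.861 − 0.137 = 0.724 V.
V_ov = V_GS − V_TN = 2.1 − 0.48 = 1.62 V.
Since V_DS = 0.724 V < V_ov = 1.62 V, the device is in the triode region.
I_D = k_n [V_ov · V_DS − ½ V_DS²] = 5.43 × [1.62 × 0.724 − 0.5 × 0.724²] = 4.96 mA.

Triode; I_D = 4.96 mA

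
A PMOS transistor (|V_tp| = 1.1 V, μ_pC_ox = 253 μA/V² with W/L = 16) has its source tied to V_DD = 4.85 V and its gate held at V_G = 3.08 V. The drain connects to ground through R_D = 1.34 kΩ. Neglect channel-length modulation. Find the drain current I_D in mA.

V_SG = V_DD − V_G = 4.85 − 3.08 = 1.77 V, so V_ov = 1.77 − 1.1 = 0.67 V.
k_p = μ_pC_ox · (W/L) = 4.048 mA/V².
Assume saturation: I_D = ½ k_p V_ov² = 0.5 × 4.048 × 0.67² = 0.909 mA, giving V_SD = V_DD − I_D R_D = 4.85 − 0.909 × 1.34 = 3.63 V.
V_SD = 3.63 V ≥ V_ov = 0.67 V, confirming saturation.

I_D = 0.909 mA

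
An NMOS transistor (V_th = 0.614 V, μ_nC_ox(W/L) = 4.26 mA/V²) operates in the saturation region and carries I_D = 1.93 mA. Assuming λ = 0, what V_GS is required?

In saturation I_D = ½ k_n (V_GS − V_th)², so V_GS − V_th = √(2 I_D / k_n) = √(2 × 1.93 / 4.26) = 0.952 V.
V_GS = 0.614 + 0.952 = 1.57 V.

V_GS = 1.57 V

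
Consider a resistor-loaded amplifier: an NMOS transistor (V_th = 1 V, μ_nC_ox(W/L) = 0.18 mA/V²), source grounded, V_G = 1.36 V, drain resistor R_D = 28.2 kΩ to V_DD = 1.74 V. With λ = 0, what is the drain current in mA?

V_GS = V_G = 1.36 V, so V_ov = 1.36 − 1 = 0.36 V.
Assume saturation: I_D = ½ k_n V_ov² = 0.5 × 0.18 × 0.36² = 0.0117 mA, giving V_DS = V_DD − I_D R_D = 1.74 − 0.0117 × 28.2 = 1.41 V.
V_DS = 1.41 V ≥ V_ov = 0.36 V, confirming saturation.

I_D = 0.0117 mA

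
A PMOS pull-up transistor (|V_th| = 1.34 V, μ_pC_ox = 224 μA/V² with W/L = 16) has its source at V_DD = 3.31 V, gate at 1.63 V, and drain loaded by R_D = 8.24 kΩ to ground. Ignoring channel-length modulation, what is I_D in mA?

I_D = 0.207 mA

V_SG = V_DD − V_G = 3.31 − 1.63 = 1.68 V, so V_ov = 1.68 − 1.34 = 0.34 V.
k_p = μ_pC_ox · (W/L) = 3.584 mA/V².
Assume saturation: I_D = ½ k_p V_ov² = 0.5 × 3.584 × 0.34² = 0.207 mA, giving V_SD = V_DD − I_D R_D = 3.31 − 0.207 × 8.24 = 1.6 V.
V_SD = 1.6 V ≥ V_ov = 0.34 V, confirming saturation.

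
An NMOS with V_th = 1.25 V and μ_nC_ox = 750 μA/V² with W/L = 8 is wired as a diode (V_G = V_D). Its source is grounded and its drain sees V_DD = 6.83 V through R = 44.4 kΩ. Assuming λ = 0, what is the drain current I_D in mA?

I_D = 0.121 mA

With gate tied to drain, V_GS = V_DS ≥ V_GS − V_th, so the device is in saturation.
k_n = μ_nC_ox · (W/L) = 6 mA/V².
KCL at the drain: ½ k_n (V_GS − V_th)² = (V_DD − V_GS)/R.
Let x = V_GS − 1.25. Then 133 x² + x − 5.58 = 0, giving x = 0.201 V (positive root), so V_GS = 1.45 V.
I_D = (V_DD − V_GS)/R = (6.83 − 1.45) / 44.4 = 0.121 mA.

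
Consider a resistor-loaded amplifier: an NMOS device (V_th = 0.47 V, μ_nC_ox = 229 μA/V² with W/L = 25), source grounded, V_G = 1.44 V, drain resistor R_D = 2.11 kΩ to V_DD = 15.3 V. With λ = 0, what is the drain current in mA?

I_D = 2.69 mA

V_GS = V_G = 1.44 V, so V_ov = 1.44 − 0.47 = 0.97 V.
k_n = μ_nC_ox · (W/L) = 5.725 mA/V².
Assume saturation: I_D = ½ k_n V_ov² = 0.5 × 5.725 × 0.97² = 2.69 mA, giving V_DS = V_DD − I_D R_D = 15.3 − 2.69 × 2.11 = 9.62 V.
V_DS = 9.62 V ≥ V_ov = 0.97 V, confirming saturation.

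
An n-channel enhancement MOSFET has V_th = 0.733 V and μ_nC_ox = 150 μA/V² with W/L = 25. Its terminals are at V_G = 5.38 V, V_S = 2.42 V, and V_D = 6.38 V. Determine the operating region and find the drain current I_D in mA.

V_GS = V_G − V_S = 5.38 − 2.42 = 2.96 V; V_DS = V_D − V_S = 6.38 − 2.42 = 3.96 V.
k_n = μ_nC_ox · (W/L) = 3.75 mA/V².
V_ov = V_GS − V_th = 2.96 − 0.733 = 2.23 V.
Since V_DS = 3.96 V ≥ V_ov = 2.23 V, the device is in saturation.
I_D = ½ k_n V_ov² = 0.5 × 3.75 × 2.23² = 9.3 mA.

Saturation; I_D = 9.30 mA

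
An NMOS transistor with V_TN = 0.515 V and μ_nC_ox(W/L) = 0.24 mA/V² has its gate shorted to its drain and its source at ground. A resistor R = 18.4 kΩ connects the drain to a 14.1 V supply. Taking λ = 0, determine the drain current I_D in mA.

I_D = 0.615 mA

With gate tied to drain, V_GS = V_DS ≥ V_GS − V_TN, so the device is in saturation.
KCL at the drain: ½ k_n (V_GS − V_TN)² = (V_DD − V_GS)/R.
Let x = V_GS − 0.515. Then 2.21 x² + x − 13.58 = 0, giving x = 2.26 V (positive root), so V_GS = 2.78 V.
I_D = (V_DD − V_GS)/R = (14.1 − 2.78) / 18.4 = 0.615 mA.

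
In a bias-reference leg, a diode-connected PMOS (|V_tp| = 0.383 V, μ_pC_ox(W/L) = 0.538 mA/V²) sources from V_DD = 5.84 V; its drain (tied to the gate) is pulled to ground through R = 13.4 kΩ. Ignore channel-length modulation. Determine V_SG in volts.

With gate tied to drain, V_SG = V_SD ≥ V_SG − |V_tp|, so the device is in saturation.
KCL at the drain: ½ k_p (V_SG − |V_tp|)² = (V_DD − V_SG)/R.
Let x = V_SG − 0.383. Then 3.6 x² + x − 5.457 = 0, giving x = 1.1 V (positive root), so V_SG = 1.48 V.
I_D = (V_DD − V_SG)/R = (5.84 − 1.48) / 13.4 = 0.325 mA.

V_SG = 1.48 V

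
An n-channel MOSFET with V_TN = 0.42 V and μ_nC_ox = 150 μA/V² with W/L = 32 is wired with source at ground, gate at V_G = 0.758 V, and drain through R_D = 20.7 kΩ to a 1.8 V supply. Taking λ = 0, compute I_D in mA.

V_GS = V_G = 0.758 V, so V_ov = 0.758 − 0.42 = 0.338 V.
k_n = μ_nC_ox · (W/L) = 4.8 mA/V².
Assume saturation: I_D = ½ k_n V_ov² = 0.5 × 4.8 × 0.338² = 0.274 mA, giving V_DS = V_DD − I_D R_D = 1.8 − 0.274 × 20.7 = -3.88 V.
But -3.88 V < V_ov = 0.338 V, so the device is actually in triode.
In triode I_D = k_n[V_ov V_DS − ½ V_DS²] and I_D = (V_DD − V_DS)/R_D. Equating: 49.7 V_DS² − 34.58 V_DS + 1.8 = 0, giving V_DS = 0.0567 V (the root below V_ov).
I_D = (1.8 − 0.0567) / 20.7 = 0.0842 mA.

I_D = 0.0842 mA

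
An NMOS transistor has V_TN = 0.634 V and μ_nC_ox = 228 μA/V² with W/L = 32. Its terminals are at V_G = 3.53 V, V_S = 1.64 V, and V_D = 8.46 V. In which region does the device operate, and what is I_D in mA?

V_GS = V_G − V_S = 3.53 − 1.64 = 1.89 V; V_DS = V_D − V_S = 8.46 − 1.64 = 6.82 V.
k_n = μ_nC_ox · (W/L) = 7.296 mA/V².
V_ov = V_GS − V_TN = 1.89 − 0.634 = 1.26 V.
Since V_DS = 6.82 V ≥ V_ov = 1.26 V, the device is in saturation.
I_D = ½ k_n V_ov² = 0.5 × 7.296 × 1.26² = 5.75 mA.

Saturation; I_D = 5.75 mA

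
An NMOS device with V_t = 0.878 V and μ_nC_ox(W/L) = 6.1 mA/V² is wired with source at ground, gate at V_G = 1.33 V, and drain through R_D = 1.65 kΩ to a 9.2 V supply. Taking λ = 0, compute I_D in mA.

V_GS = V_G = 1.33 V, so V_ov = 1.33 − 0.878 = 0.452 V.
Assume saturation: I_D = ½ k_n V_ov² = 0.5 × 6.1 × 0.452² = 0.623 mA, giving V_DS = V_DD − I_D R_D = 9.2 − 0.623 × 1.65 = 8.17 V.
V_DS = 8.17 V ≥ V_ov = 0.452 V, confirming saturation.

I_D = 0.623 mA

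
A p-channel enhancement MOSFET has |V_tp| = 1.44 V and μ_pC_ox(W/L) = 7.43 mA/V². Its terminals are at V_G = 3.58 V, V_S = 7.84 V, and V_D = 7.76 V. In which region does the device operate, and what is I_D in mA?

V_SG = V_S − V_G = 7.84 − 3.58 = 4.26 V; V_SD = V_S − V_D = 7.84 − 7.76 = 0.08 V.
V_ov = V_SG − |V_tp| = 4.26 − 1.44 = 2.82 V.
Since V_SD = 0.08 V < V_ov = 2.82 V, the device is in the triode region.
I_D = k_p [V_ov · V_SD − ½ V_SD²] = 7.43 × [2.82 × 0.08 − 0.5 × 0.08²] = 1.65 mA.

Triode; I_D = 1.65 mA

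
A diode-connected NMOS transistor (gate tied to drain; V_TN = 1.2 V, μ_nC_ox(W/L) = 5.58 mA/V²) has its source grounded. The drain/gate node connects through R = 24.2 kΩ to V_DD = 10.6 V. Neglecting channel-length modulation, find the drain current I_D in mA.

I_D = 0.373 mA

With gate tied to drain, V_GS = V_DS ≥ V_GS − V_TN, so the device is in saturation.
KCL at the drain: ½ k_n (V_GS − V_TN)² = (V_DD − V_GS)/R.
Let x = V_GS − 1.2. Then 67.5 x² + x − 9.4 = 0, giving x = 0.366 V (positive root), so V_GS = 1.57 V.
I_D = (V_DD − V_GS)/R = (10.6 − 1.57) / 24.2 = 0.373 mA.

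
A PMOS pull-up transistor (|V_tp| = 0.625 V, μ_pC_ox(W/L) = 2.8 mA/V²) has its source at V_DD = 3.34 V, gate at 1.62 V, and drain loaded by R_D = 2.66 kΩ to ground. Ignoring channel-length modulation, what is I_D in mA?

V_SG = V_DD − V_G = 3.34 − 1.62 = 1.72 V, so V_ov = 1.72 − 0.625 = 1.09 V.
Assume saturation: I_D = ½ k_p V_ov² = 0.5 × 2.8 × 1.09² = 1.68 mA, giving V_SD = V_DD − I_D R_D = 3.34 − 1.68 × 2.66 = -1.13 V.
But -1.13 V < V_ov = 1.09 V, so the device is actually in triode.
In triode I_D = k_p[V_ov V_SD − ½ V_SD²] and I_D = (V_DD − V_SD)/R_D. Equating: 3.72 V_SD² − 9.156 V_SD + 3.34 = 0, giving V_SD = 0.446 V (the root below V_ov).
I_D = (3.34 − 0.446) / 2.66 = 1.09 mA.

I_D = 1.09 mA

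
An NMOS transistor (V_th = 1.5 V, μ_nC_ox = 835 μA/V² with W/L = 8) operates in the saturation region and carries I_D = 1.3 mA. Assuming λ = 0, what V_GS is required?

k_n = μ_nC_ox · (W/L) = 6.68 mA/V².
In saturation I_D = ½ k_n (V_GS − V_th)², so V_GS − V_th = √(2 I_D / k_n) = √(2 × 1.3 / 6.68) = 0.624 V.
V_GS = 1.5 + 0.624 = 2.12 V.

V_GS = 2.12 V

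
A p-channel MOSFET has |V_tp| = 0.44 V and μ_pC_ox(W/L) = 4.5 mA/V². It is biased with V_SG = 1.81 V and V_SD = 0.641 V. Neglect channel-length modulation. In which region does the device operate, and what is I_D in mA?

V_ov = V_SG − |V_tp| = 1.81 − 0.44 = 1.37 V.
Since V_SD = 0.641 V < V_ov = 1.37 V, the device is in the triode region.
I_D = k_p [V_ov · V_SD − ½ V_SD²] = 4.5 × [1.37 × 0.641 − 0.5 × 0.641²] = 3.03 mA.

Triode; I_D = 3.03 mA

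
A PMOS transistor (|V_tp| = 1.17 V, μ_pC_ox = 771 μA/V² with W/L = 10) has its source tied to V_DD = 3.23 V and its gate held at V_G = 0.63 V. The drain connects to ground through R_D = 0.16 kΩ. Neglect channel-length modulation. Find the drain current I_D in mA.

V_SG = V_DD − V_G = 3.23 − 0.63 = 2.6 V, so V_ov = 2.6 − 1.17 = 1.43 V.
k_p = μ_pC_ox · (W/L) = 7.71 mA/V².
Assume saturation: I_D = ½ k_p V_ov² = 0.5 × 7.71 × 1.43² = 7.88 mA, giving V_SD = V_DD − I_D R_D = 3.23 − 7.88 × 0.16 = 1.97 V.
V_SD = 1.97 V ≥ V_ov = 1.43 V, confirming saturation.

I_D = 7.88 mA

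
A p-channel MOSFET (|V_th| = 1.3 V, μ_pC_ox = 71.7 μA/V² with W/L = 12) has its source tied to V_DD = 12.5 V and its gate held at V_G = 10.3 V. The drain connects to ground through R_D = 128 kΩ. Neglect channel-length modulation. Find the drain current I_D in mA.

I_D = 0.0966 mA

V_SG = V_DD − V_G = 12.5 − 10.3 = 2.2 V, so V_ov = 2.2 − 1.3 = 0.9 V.
k_p = μ_pC_ox · (W/L) = 0.8604 mA/V².
Assume saturation: I_D = ½ k_p V_ov² = 0.5 × 0.8604 × 0.9² = 0.348 mA, giving V_SD = V_DD − I_D R_D = 12.5 − 0.348 × 128 = -32.1 V.
But -32.1 V < V_ov = 0.9 V, so the device is actually in triode.
In triode I_D = k_p[V_ov V_SD − ½ V_SD²] and I_D = (V_DD − V_SD)/R_D. Equating: 55.1 V_SD² − 100.1 V_SD + 12.5 = 0, giving V_SD = 0.135 V (the root below V_ov).
I_D = (12.5 − 0.135) / 128 = 0.0966 mA.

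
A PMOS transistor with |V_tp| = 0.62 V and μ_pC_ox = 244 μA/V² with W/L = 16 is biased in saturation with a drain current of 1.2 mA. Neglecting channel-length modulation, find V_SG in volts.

V_SG = 1.40 V

k_p = μ_pC_ox · (W/L) = 3.904 mA/V².
In saturation I_D = ½ k_p (V_SG − |V_tp|)², so V_SG − |V_tp| = √(2 I_D / k_p) = √(2 × 1.2 / 3.904) = 0.784 V.
V_SG = 0.62 + 0.784 = 1.4 V.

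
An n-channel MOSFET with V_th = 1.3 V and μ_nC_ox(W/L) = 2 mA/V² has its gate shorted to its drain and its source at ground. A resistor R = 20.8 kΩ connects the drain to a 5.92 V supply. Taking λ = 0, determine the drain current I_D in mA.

With gate tied to drain, V_GS = V_DS ≥ V_GS − V_th, so the device is in saturation.
KCL at the drain: ½ k_n (V_GS − V_th)² = (V_DD − V_GS)/R.
Let x = V_GS − 1.3. Then 20.8 x² + x − 4.62 = 0, giving x = 0.448 V (positive root), so V_GS = 1.75 V.
I_D = (V_DD − V_GS)/R = (5.92 − 1.75) / 20.8 = 0.201 mA.

I_D = 0.201 mA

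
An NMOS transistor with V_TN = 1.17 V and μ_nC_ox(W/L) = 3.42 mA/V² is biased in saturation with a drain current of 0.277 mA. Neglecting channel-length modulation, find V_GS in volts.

In saturation I_D = ½ k_n (V_GS − V_TN)², so V_GS − V_TN = √(2 I_D / k_n) = √(2 × 0.277 / 3.42) = 0.402 V.
V_GS = 1.17 + 0.402 = 1.57 V.

V_GS = 1.57 V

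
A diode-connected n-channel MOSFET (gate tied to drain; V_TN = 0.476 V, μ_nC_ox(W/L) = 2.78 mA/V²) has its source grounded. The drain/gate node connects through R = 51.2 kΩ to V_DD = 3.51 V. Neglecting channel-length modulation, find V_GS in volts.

V_GS = 0.676 V

With gate tied to drain, V_GS = V_DS ≥ V_GS − V_TN, so the device is in saturation.
KCL at the drain: ½ k_n (V_GS − V_TN)² = (V_DD − V_GS)/R.
Let x = V_GS − 0.476. Then 71.2 x² + x − 3.034 = 0, giving x = 0.2 V (positive root), so V_GS = 0.676 V.
I_D = (V_DD − V_GS)/R = (3.51 − 0.676) / 51.2 = 0.0554 mA.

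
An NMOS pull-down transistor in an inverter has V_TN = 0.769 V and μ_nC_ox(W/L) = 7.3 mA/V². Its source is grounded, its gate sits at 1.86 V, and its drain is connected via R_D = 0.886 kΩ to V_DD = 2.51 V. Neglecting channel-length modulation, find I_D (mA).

V_GS = V_G = 1.86 V, so V_ov = 1.86 − 0.769 = 1.09 V.
Assume saturation: I_D = ½ k_n V_ov² = 0.5 × 7.3 × 1.09² = 4.34 mA, giving V_DS = V_DD − I_D R_D = 2.51 − 4.34 × 0.886 = -1.34 V.
But -1.34 V < V_ov = 1.09 V, so the device is actually in triode.
In triode I_D = k_n[V_ov V_DS − ½ V_DS²] and I_D = (V_DD − V_DS)/R_D. Equating: 3.23 V_DS² − 8.056 V_DS + 2.51 = 0, giving V_DS = 0.365 V (the root below V_ov).
I_D = (2.51 − 0.365) / 0.886 = 2.42 mA.

I_D = 2.42 mA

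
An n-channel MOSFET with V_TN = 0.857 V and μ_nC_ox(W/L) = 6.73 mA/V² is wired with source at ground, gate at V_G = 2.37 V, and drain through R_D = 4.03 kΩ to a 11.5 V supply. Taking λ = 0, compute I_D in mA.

I_D = 2.78 mA

V_GS = V_G = 2.37 V, so V_ov = 2.37 − 0.857 = 1.51 V.
Assume saturation: I_D = ½ k_n V_ov² = 0.5 × 6.73 × 1.51² = 7.7 mA, giving V_DS = V_DD − I_D R_D = 11.5 − 7.7 × 4.03 = -19.5 V.
But -19.5 V < V_ov = 1.51 V, so the device is actually in triode.
In triode I_D = k_n[V_ov V_DS − ½ V_DS²] and I_D = (V_DD − V_DS)/R_D. Equating: 13.6 V_DS² − 42.04 V_DS + 11.5 = 0, giving V_DS = 0.303 V (the root below V_ov).
I_D = (11.5 − 0.303) / 4.03 = 2.78 mA.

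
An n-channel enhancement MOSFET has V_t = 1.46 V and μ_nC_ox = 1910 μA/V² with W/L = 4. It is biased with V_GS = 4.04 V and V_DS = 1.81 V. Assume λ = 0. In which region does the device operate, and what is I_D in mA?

Triode; I_D = 23.2 mA

k_n = μ_nC_ox · (W/L) = 7.64 mA/V².
V_ov = V_GS − V_t = 4.04 − 1.46 = 2.58 V.
Since V_DS = 1.81 V < V_ov = 2.58 V, the device is in the triode region.
I_D = k_n [V_ov · V_DS − ½ V_DS²] = 7.64 × [2.58 × 1.81 − 0.5 × 1.81²] = 23.2 mA.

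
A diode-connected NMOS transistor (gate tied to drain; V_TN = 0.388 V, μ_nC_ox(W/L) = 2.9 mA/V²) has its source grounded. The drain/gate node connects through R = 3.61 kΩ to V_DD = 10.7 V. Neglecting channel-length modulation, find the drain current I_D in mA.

I_D = 2.49 mA

With gate tied to drain, V_GS = V_DS ≥ V_GS − V_TN, so the device is in saturation.
KCL at the drain: ½ k_n (V_GS − V_TN)² = (V_DD − V_GS)/R.
Let x = V_GS − 0.388. Then 5.23 x² + x − 10.31 = 0, giving x = 1.31 V (positive root), so V_GS = 1.7 V.
I_D = (V_DD − V_GS)/R = (10.7 − 1.7) / 3.61 = 2.49 mA.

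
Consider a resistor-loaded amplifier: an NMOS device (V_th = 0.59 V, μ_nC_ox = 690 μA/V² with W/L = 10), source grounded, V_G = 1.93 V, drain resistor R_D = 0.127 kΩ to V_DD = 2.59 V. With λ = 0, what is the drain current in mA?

I_D = 6.19 mA

V_GS = V_G = 1.93 V, so V_ov = 1.93 − 0.59 = 1.34 V.
k_n = μ_nC_ox · (W/L) = 6.9 mA/V².
Assume saturation: I_D = ½ k_n V_ov² = 0.5 × 6.9 × 1.34² = 6.19 mA, giving V_DS = V_DD − I_D R_D = 2.59 − 6.19 × 0.127 = 1.8 V.
V_DS = 1.8 V ≥ V_ov = 1.34 V, confirming saturation.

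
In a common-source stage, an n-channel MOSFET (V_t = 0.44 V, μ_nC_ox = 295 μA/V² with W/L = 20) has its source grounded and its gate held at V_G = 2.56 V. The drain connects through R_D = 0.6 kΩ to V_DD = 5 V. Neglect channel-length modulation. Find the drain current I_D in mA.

V_GS = V_G = 2.56 V, so V_ov = 2.56 − 0.44 = 2.12 V.
k_n = μ_nC_ox · (W/L) = 5.9 mA/V².
Assume saturation: I_D = ½ k_n V_ov² = 0.5 × 5.9 × 2.12² = 13.3 mA, giving V_DS = V_DD − I_D R_D = 5 − 13.3 × 0.6 = -2.96 V.
But -2.96 V < V_ov = 2.12 V, so the device is actually in triode.
In triode I_D = k_n[V_ov V_DS − ½ V_DS²] and I_D = (V_DD − V_DS)/R_D. Equating: 1.77 V_DS² − 8.505 V_DS + 5 = 0, giving V_DS = 0.686 V (the root below V_ov).
I_D = (5 − 0.686) / 0.6 = 7.19 mA.

I_D = 7.19 mA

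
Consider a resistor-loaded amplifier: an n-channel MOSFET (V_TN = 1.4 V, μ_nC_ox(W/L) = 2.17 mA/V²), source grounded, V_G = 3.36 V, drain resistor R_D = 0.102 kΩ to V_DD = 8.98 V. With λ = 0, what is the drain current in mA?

V_GS = V_G = 3.36 V, so V_ov = 3.36 − 1.4 = 1.96 V.
Assume saturation: I_D = ½ k_n V_ov² = 0.5 × 2.17 × 1.96² = 4.17 mA, giving V_DS = V_DD − I_D R_D = 8.98 − 4.17 × 0.102 = 8.55 V.
V_DS = 8.55 V ≥ V_ov = 1.96 V, confirming saturation.

I_D = 4.17 mA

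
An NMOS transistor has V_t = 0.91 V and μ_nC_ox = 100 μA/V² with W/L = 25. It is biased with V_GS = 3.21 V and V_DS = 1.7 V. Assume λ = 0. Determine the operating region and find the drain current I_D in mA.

Triode; I_D = 6.16 mA

k_n = μ_nC_ox · (W/L) = 2.5 mA/V².
V_ov = V_GS − V_t = 3.21 − 0.91 = 2.3 V.
Since V_DS = 1.7 V < V_ov = 2.3 V, the device is in the triode region.
I_D = k_n [V_ov · V_DS − ½ V_DS²] = 2.5 × [2.3 × 1.7 − 0.5 × 1.7²] = 6.16 mA.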